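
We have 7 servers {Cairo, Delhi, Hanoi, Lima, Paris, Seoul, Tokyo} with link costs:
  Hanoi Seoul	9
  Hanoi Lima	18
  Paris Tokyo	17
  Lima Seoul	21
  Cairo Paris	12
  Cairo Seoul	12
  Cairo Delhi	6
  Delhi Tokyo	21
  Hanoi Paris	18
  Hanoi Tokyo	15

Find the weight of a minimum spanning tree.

Grow the tree from Paris using Prim:
Step 1: cheapest edge leaving the tree is Cairo Paris (12); add Cairo.
Step 2: cheapest edge leaving the tree is Cairo Delhi (6); add Delhi.
Step 3: cheapest edge leaving the tree is Cairo Seoul (12); add Seoul.
Step 4: cheapest edge leaving the tree is Hanoi Seoul (9); add Hanoi.
Step 5: cheapest edge leaving the tree is Hanoi Tokyo (15); add Tokyo.
Step 6: cheapest edge leaving the tree is Hanoi Lima (18); add Lima.
MST edges: Cairo Paris, Cairo Delhi, Cairo Seoul, Hanoi Seoul, Hanoi Tokyo, Hanoi Lima; total weight 12+6+12+9+15+18 = 72.

72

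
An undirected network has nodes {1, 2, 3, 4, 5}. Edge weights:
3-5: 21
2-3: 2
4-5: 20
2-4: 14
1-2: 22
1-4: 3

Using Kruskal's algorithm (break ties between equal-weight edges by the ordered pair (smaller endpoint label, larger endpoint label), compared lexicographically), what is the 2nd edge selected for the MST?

1-4

Kruskal's algorithm — process edges by increasing weight (ties by edge label):
2-3 (2): add — endpoints in different components.
1-4 (3): add — endpoints in different components.
2-4 (14): add — endpoints in different components.
4-5 (20): add — endpoints in different components.
The 2nd edge added is 1-4.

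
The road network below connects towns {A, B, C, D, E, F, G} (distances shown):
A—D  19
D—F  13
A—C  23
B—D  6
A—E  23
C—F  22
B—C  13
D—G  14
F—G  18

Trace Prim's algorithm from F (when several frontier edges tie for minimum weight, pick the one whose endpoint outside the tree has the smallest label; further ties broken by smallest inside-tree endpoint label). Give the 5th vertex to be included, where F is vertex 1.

G

Grow the tree from F using Prim:
Step 1: cheapest edge leaving the tree is D—F (13); add D.
Step 2: cheapest edge leaving the tree is B—D (6); add B.
Step 3: cheapest edge leaving the tree is B—C (13); add C.
Step 4: cheapest edge leaving the tree is D—G (14); add G.
Step 5: cheapest edge leaving the tree is A—D (19); add A.
Step 6: cheapest edge leaving the tree is A—E (23); add E.
Vertex order: F, D, B, C, G, A, E. The 5th vertex is G.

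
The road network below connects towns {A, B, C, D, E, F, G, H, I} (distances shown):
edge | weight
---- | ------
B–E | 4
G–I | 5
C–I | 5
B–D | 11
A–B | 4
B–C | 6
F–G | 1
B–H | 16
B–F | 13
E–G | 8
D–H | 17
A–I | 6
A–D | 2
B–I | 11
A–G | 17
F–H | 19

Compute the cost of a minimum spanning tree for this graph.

43

Prim, starting at A.
Step 1: cheapest edge leaving the tree is A–D (2); add D.
Step 2: cheapest edge leaving the tree is A–B (4); add B.
Step 3: cheapest edge leaving the tree is B–E (4); add E.
Step 4: cheapest edge leaving the tree is B–C (6); add C.
Step 5: cheapest edge leaving the tree is C–I (5); add I.
Step 6: cheapest edge leaving the tree is G–I (5); add G.
Step 7: cheapest edge leaving the tree is F–G (1); add F.
Step 8: cheapest edge leaving the tree is B–H (16); add H.
MST edges: A–D, A–B, B–E, B–C, C–I, G–I, F–G, B–H; total weight 2+4+4+6+5+5+1+16 = 43.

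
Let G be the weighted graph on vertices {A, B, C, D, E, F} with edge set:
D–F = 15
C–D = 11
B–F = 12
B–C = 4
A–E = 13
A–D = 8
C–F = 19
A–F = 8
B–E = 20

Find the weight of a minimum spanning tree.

Prim, starting at A.
Step 1: frontier [A–D 8, A–F 8, A–E 13] → take A–D (8); add D.
Step 2: frontier [A–F 8, A–E 13, C–D 11, D–F 15] → take A–F (8); add F.
Step 3: frontier [A–E 13, C–D 11, B–F 12, C–F 19] → take C–D (11); add C.
Step 4: frontier [A–E 13, B–C 4, B–F 12] → take B–C (4); add B.
Step 5: frontier [A–E 13, B–E 20] → take A–E (13); add E.
MST edges: A–D, A–F, C–D, B–C, A–E; total weight 8+8+11+4+13 = 44.

44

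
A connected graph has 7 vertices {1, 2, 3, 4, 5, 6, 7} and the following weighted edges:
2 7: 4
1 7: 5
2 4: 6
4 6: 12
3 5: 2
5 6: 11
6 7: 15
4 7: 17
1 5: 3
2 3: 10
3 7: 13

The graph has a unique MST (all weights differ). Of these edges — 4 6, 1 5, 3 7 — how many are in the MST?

1

Kruskal's algorithm — process edges by increasing weight (ties by edge label):
3 5 (2): add — endpoints in different components.
1 5 (3): add — endpoints in different components.
2 7 (4): add — endpoints in different components.
1 7 (5): add — endpoints in different components.
2 4 (6): add — endpoints in different components.
2 3 (10): skip — 2 and 3 already connected.
5 6 (11): add — endpoints in different components.
MST edge set: {3 5, 1 5, 2 7, 1 7, 2 4, 5 6}.
Of the listed edges, {1 5} are in the MST → 1.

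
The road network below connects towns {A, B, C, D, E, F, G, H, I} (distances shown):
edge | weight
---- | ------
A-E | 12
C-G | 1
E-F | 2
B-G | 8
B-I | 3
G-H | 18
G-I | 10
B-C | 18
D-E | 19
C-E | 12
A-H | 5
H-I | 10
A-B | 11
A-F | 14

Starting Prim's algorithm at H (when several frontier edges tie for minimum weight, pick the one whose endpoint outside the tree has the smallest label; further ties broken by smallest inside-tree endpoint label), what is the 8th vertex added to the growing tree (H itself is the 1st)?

Prim's algorithm from H:
Step 1: cheapest edge leaving the tree is A-H (5); add A.
Step 2: cheapest edge leaving the tree is H-I (10); add I.
Step 3: cheapest edge leaving the tree is B-I (3); add B.
Step 4: cheapest edge leaving the tree is B-G (8); add G.
Step 5: cheapest edge leaving the tree is C-G (1); add C.
Step 6: cheapest edge leaving the tree is A-E (12); add E.
Step 7: cheapest edge leaving the tree is E-F (2); add F.
Step 8: cheapest edge leaving the tree is D-E (19); add D.
Vertex order: H, A, I, B, G, C, E, F, D. The 8th vertex is F.

F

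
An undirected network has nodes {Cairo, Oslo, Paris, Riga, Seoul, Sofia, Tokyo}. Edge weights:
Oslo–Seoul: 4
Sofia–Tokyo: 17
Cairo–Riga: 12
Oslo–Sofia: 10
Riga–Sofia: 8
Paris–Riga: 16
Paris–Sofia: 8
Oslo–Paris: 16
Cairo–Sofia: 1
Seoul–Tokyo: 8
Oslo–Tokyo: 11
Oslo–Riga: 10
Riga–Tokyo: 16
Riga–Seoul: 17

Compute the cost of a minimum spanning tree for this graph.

39

Grow the tree from Tokyo using Prim:
Step 1: frontier [Seoul–Tokyo 8, Oslo–Tokyo 11, Riga–Tokyo 16, Sofia–Tokyo 17] → take Seoul–Tokyo (8); add Seoul.
Step 2: frontier [Oslo–Seoul 4, Riga–Seoul 17, Oslo–Tokyo 11, Riga–Tokyo 16, Sofia–Tokyo 17] → take Oslo–Seoul (4); add Oslo.
Step 3: frontier [Oslo–Riga 10, Oslo–Sofia 10, Oslo–Paris 16, Riga–Seoul 17, Riga–Tokyo 16, Sofia–Tokyo 17] → take Oslo–Riga (10); add Riga.
Step 4: frontier [Oslo–Sofia 10, Oslo–Paris 16, Riga–Sofia 8, Cairo–Riga 12, Paris–Riga 16, Sofia–Tokyo 17] → take Riga–Sofia (8); add Sofia.
Step 5: frontier [Oslo–Paris 16, Cairo–Riga 12, Paris–Riga 16, Cairo–Sofia 1, Paris–Sofia 8] → take Cairo–Sofia (1); add Cairo.
Step 6: frontier [Oslo–Paris 16, Paris–Riga 16, Paris–Sofia 8] → take Paris–Sofia (8); add Paris.
MST edges: Seoul–Tokyo, Oslo–Seoul, Oslo–Riga, Riga–Sofia, Cairo–Sofia, Paris–Sofia; total weight 8+4+10+8+1+8 = 39.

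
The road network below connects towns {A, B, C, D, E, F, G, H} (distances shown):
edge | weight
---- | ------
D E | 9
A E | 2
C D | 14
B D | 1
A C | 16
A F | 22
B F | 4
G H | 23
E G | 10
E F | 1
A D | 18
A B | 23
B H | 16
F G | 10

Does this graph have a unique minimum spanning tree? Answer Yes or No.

Sort edges by weight, then run Kruskal:
B D (1): add — endpoints in different components.
E F (1): add — endpoints in different components.
A E (2): add — endpoints in different components.
B F (4): add — endpoints in different components.
D E (9): skip — D and E already connected.
E G (10): add — endpoints in different components.
F G (10): skip — F and G already connected.
C D (14): add — endpoints in different components.
A C (16): skip — A and C already connected.
B H (16): add — endpoints in different components.
Non-tree edge F G has weight 10, equal to the heaviest edge on its tree cycle — swapping gives another MST of the same weight. Not unique.

No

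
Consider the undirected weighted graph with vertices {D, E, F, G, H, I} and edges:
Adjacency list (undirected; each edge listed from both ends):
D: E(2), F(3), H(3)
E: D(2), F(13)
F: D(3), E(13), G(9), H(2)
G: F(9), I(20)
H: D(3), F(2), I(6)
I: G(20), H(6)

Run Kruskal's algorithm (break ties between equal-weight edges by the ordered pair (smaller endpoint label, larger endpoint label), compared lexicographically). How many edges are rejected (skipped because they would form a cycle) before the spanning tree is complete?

1

Kruskal: consider edges lightest-first.
D-E (2): add. Components now {D,E} {F} {G} {H} {I}
F-H (2): add. Components now {D,E} {F,H} {G} {I}
D-F (3): add. Components now {D,E,F,H} {G} {I}
D-H (3): skip — D and H already connected.
H-I (6): add. Components now {D,E,F,H,I} {G}
F-G (9): add. Components now {D,E,F,G,H,I}
Edges rejected before the tree was complete: 1.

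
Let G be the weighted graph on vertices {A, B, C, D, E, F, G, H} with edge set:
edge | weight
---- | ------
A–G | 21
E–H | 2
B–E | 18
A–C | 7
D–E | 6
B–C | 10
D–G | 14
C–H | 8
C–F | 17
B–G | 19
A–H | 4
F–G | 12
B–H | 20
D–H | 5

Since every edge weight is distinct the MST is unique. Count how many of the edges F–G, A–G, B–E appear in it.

1

Kruskal's algorithm — process edges by increasing weight (ties by edge label):
E–H (2): add — endpoints in different components.
A–H (4): add — endpoints in different components.
D–H (5): add — endpoints in different components.
D–E (6): skip — D and E already connected.
A–C (7): add — endpoints in different components.
C–H (8): skip — C and H already connected.
B–C (10): add — endpoints in different components.
F–G (12): add — endpoints in different components.
D–G (14): add — endpoints in different components.
MST edge set: {E–H, A–H, D–H, A–C, B–C, F–G, D–G}.
Of the listed edges, {F–G} are in the MST → 1.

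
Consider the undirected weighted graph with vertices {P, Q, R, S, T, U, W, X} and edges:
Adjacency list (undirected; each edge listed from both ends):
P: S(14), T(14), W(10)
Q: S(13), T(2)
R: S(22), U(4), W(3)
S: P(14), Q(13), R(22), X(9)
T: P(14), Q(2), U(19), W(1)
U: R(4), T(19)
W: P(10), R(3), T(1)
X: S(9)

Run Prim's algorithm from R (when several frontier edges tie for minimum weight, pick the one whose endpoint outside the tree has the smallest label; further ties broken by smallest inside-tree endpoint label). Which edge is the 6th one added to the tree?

Q-S

Grow the tree from R using Prim:
Step 1: cheapest edge leaving the tree is R–W (3); add W.
Step 2: cheapest edge leaving the tree is T–W (1); add T.
Step 3: cheapest edge leaving the tree is Q–T (2); add Q.
Step 4: cheapest edge leaving the tree is R–U (4); add U.
Step 5: cheapest edge leaving the tree is P–W (10); add P.
Step 6: cheapest edge leaving the tree is Q–S (13); add S.
Step 7: cheapest edge leaving the tree is S–X (9); add X.
The 6th edge added is Q–S.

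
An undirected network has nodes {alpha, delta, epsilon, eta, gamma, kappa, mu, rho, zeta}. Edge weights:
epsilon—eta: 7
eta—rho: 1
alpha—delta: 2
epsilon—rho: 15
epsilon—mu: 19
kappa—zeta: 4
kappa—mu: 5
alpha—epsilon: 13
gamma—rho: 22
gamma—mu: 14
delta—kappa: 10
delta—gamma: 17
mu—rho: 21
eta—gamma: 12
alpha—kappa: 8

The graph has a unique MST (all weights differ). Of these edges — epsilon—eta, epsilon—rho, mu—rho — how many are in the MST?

1

Kruskal's algorithm — process edges by increasing weight (ties by edge label):
eta—rho (1): add — endpoints in different components.
alpha—delta (2): add — endpoints in different components.
kappa—zeta (4): add — endpoints in different components.
kappa—mu (5): add — endpoints in different components.
epsilon—eta (7): add — endpoints in different components.
alpha—kappa (8): add — endpoints in different components.
delta—kappa (10): skip — delta and kappa already connected.
eta—gamma (12): add — endpoints in different components.
alpha—epsilon (13): add — endpoints in different components.
MST edge set: {eta—rho, alpha—delta, kappa—zeta, kappa—mu, epsilon—eta, alpha—kappa, eta—gamma, alpha—epsilon}.
Of the listed edges, {epsilon—eta} are in the MST → 1.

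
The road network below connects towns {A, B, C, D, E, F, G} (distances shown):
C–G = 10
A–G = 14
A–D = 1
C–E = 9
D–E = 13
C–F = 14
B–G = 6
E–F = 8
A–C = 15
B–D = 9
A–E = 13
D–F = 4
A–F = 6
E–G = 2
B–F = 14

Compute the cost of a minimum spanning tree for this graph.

30

Prim's algorithm from D:
Step 1: cheapest edge leaving the tree is A–D (1); add A.
Step 2: cheapest edge leaving the tree is D–F (4); add F.
Step 3: cheapest edge leaving the tree is E–F (8); add E.
Step 4: cheapest edge leaving the tree is E–G (2); add G.
Step 5: cheapest edge leaving the tree is B–G (6); add B.
Step 6: cheapest edge leaving the tree is C–E (9); add C.
MST edges: A–D, D–F, E–F, E–G, B–G, C–E; total weight 1+4+8+2+6+9 = 30.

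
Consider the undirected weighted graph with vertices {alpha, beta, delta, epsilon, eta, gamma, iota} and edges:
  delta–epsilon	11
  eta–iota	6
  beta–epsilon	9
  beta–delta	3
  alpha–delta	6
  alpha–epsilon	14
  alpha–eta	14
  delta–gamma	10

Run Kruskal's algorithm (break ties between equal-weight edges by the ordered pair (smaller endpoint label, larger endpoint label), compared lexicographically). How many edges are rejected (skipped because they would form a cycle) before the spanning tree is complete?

Kruskal's algorithm — process edges by increasing weight (ties by edge label):
beta–delta (3): add — endpoints in different components.
alpha–delta (6): add — endpoints in different components.
eta–iota (6): add — endpoints in different components.
beta–epsilon (9): add — endpoints in different components.
delta–gamma (10): add — endpoints in different components.
delta–epsilon (11): skip — epsilon and delta already connected.
alpha–epsilon (14): skip — alpha and epsilon already connected.
alpha–eta (14): add — endpoints in different components.
Edges rejected before the tree was complete: 2.

2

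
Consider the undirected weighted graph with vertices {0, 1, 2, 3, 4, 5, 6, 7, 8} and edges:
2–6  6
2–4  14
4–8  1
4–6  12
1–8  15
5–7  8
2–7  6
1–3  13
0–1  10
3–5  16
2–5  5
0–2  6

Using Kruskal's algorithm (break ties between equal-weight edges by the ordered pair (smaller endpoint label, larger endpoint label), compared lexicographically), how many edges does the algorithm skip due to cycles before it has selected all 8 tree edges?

1

Sort edges by weight, then run Kruskal:
4–8 (1): add — endpoints in different components.
2–5 (5): add — endpoints in different components.
0–2 (6): add — endpoints in different components.
2–6 (6): add — endpoints in different components.
2–7 (6): add — endpoints in different components.
5–7 (8): skip — 5 and 7 already connected.
0–1 (10): add — endpoints in different components.
4–6 (12): add — endpoints in different components.
1–3 (13): add — endpoints in different components.
Edges rejected before the tree was complete: 1.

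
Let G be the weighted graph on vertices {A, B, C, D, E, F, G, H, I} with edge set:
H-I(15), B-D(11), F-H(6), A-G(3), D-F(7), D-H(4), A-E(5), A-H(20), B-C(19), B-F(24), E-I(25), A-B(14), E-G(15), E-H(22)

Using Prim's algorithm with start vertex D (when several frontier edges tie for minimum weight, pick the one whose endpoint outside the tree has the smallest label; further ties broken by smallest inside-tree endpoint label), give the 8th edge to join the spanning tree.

B-C

Prim's algorithm from D:
Step 1: frontier [D-H 4, D-F 7, B-D 11] → take D-H (4); add H.
Step 2: frontier [D-F 7, B-D 11, F-H 6, H-I 15, A-H 20, E-H 22] → take F-H (6); add F.
Step 3: frontier [B-D 11, B-F 24, H-I 15, A-H 20, E-H 22] → take B-D (11); add B.
Step 4: frontier [A-B 14, B-C 19, H-I 15, A-H 20, E-H 22] → take A-B (14); add A.
Step 5: frontier [A-G 3, A-E 5, B-C 19, H-I 15, E-H 22] → take A-G (3); add G.
Step 6: frontier [A-E 5, B-C 19, E-G 15, H-I 15, E-H 22] → take A-E (5); add E.
Step 7: frontier [B-C 19, E-I 25, H-I 15] → take H-I (15); add I.
Step 8: frontier [B-C 19] → take B-C (19); add C.
The 8th edge added is B-C.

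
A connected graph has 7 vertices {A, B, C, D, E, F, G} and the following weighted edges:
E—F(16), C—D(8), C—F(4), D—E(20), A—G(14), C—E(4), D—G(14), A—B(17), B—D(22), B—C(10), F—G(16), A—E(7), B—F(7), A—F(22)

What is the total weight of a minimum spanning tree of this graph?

Kruskal: consider edges lightest-first.
C—E (4): add. Components now {A} {B} {C,E} {D} {F} {G}
C—F (4): add. Components now {A} {B} {C,E,F} {D} {G}
A—E (7): add. Components now {A,C,E,F} {B} {D} {G}
B—F (7): add. Components now {A,B,C,E,F} {D} {G}
C—D (8): add. Components now {A,B,C,D,E,F} {G}
B—C (10): skip — B and C already connected.
A—G (14): add. Components now {A,B,C,D,E,F,G}
MST edges: C—E, C—F, A—E, B—F, C—D, A—G; total weight 4+4+7+7+8+14 = 44.

44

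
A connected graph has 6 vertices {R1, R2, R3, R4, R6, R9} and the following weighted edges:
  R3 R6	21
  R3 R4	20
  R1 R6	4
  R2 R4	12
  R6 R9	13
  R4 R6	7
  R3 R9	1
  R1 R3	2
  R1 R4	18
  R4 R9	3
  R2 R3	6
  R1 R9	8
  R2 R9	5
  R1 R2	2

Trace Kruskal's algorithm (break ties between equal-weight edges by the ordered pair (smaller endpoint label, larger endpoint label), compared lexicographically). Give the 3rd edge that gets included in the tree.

Kruskal: consider edges lightest-first.
R3 R9 (1): add. Components now {R3,R9} {R1} {R4} {R6} {R2}
R1 R2 (2): add. Components now {R3,R9} {R1,R2} {R4} {R6}
R1 R3 (2): add. Components now {R1,R2,R3,R9} {R4} {R6}
R4 R9 (3): add. Components now {R1,R2,R3,R4,R9} {R6}
R1 R6 (4): add. Components now {R1,R2,R3,R4,R6,R9}
The 3rd edge added is R1 R3.

R1-R3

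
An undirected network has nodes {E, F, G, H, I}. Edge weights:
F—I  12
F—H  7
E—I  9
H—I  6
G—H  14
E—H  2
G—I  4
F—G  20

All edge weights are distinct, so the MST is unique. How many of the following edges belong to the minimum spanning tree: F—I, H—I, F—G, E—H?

Kruskal: consider edges lightest-first.
E—H (2): add. Components now {E,H} {F} {G} {I}
G—I (4): add. Components now {E,H} {F} {G,I}
H—I (6): add. Components now {E,G,H,I} {F}
F—H (7): add. Components now {E,F,G,H,I}
MST edge set: {E—H, G—I, H—I, F—H}.
Of the listed edges, {H—I, E—H} are in the MST → 2.

2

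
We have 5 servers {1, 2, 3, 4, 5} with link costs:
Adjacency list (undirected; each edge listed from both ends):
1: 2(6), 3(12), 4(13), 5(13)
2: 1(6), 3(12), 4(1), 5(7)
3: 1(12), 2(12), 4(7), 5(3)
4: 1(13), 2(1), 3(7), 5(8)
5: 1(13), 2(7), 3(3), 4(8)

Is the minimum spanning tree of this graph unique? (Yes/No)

Kruskal's algorithm — process edges by increasing weight (ties by edge label):
2 4 (1): add — endpoints in different components.
3 5 (3): add — endpoints in different components.
1 2 (6): add — endpoints in different components.
2 5 (7): add — endpoints in different components.
Non-tree edge 3 4 has weight 7, equal to the heaviest edge on its tree cycle — swapping gives another MST of the same weight. Not unique.

No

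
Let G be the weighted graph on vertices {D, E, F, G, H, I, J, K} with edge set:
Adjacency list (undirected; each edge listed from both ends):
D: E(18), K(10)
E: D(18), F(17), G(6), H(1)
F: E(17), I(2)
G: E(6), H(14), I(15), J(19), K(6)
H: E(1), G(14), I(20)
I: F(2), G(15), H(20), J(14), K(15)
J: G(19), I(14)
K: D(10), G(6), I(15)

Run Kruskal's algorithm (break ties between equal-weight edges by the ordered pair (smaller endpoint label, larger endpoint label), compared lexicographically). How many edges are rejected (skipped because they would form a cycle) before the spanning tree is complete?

1

Sort edges by weight, then run Kruskal:
E–H (1): add — endpoints in different components.
F–I (2): add — endpoints in different components.
E–G (6): add — endpoints in different components.
G–K (6): add — endpoints in different components.
D–K (10): add — endpoints in different components.
G–H (14): skip — G and H already connected.
I–J (14): add — endpoints in different components.
G–I (15): add — endpoints in different components.
Edges rejected before the tree was complete: 1.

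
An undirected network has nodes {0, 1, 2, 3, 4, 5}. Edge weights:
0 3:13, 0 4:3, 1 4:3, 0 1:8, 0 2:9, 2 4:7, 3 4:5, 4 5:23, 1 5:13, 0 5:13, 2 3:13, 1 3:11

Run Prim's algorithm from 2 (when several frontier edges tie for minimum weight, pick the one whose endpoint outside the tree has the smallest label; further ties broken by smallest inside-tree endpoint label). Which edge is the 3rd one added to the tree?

Prim, starting at 2.
Step 1: frontier [2 4 7, 0 2 9, 2 3 13] → take 2 4 (7); add 4.
Step 2: frontier [0 2 9, 2 3 13, 0 4 3, 1 4 3, 3 4 5, 4 5 23] → take 0 4 (3); add 0.
Step 3: frontier [0 1 8, 0 3 13, 0 5 13, 2 3 13, 1 4 3, 3 4 5, 4 5 23] → take 1 4 (3); add 1.
Step 4: frontier [0 3 13, 0 5 13, 1 3 11, 1 5 13, 2 3 13, 3 4 5, 4 5 23] → take 3 4 (5); add 3.
Step 5: frontier [0 5 13, 1 5 13, 4 5 23] → take 0 5 (13); add 5.
The 3rd edge added is 1 4.

1-4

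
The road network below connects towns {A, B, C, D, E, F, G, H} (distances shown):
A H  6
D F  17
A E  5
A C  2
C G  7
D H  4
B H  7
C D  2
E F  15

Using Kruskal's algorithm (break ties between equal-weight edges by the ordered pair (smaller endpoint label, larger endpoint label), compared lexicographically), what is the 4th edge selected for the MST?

A-E

Kruskal's algorithm — process edges by increasing weight (ties by edge label):
A C (2): add — endpoints in different components.
C D (2): add — endpoints in different components.
D H (4): add — endpoints in different components.
A E (5): add — endpoints in different components.
A H (6): skip — A and H already connected.
B H (7): add — endpoints in different components.
C G (7): add — endpoints in different components.
E F (15): add — endpoints in different components.
The 4th edge added is A E.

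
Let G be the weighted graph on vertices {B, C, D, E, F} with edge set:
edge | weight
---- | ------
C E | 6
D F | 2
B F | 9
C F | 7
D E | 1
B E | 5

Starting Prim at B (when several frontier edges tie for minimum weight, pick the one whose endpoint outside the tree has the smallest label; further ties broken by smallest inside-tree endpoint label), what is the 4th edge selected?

Prim's algorithm from B:
Step 1: frontier [B E 5, B F 9] → take B E (5); add E.
Step 2: frontier [B F 9, D E 1, C E 6] → take D E (1); add D.
Step 3: frontier [B F 9, D F 2, C E 6] → take D F (2); add F.
Step 4: frontier [C E 6, C F 7] → take C E (6); add C.
The 4th edge added is C E.

C-E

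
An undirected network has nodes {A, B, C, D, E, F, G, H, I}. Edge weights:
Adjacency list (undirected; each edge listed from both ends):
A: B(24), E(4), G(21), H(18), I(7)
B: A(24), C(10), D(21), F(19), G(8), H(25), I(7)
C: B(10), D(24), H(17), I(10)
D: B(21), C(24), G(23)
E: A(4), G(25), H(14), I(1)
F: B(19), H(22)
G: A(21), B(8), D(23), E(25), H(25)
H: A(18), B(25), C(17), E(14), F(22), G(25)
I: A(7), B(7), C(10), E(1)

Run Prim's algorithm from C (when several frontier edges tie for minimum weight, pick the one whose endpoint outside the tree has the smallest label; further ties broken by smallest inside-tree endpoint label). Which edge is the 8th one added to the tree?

Grow the tree from C using Prim:
Step 1: cheapest edge leaving the tree is B–C (10); add B.
Step 2: cheapest edge leaving the tree is B–I (7); add I.
Step 3: cheapest edge leaving the tree is E–I (1); add E.
Step 4: cheapest edge leaving the tree is A–E (4); add A.
Step 5: cheapest edge leaving the tree is B–G (8); add G.
Step 6: cheapest edge leaving the tree is E–H (14); add H.
Step 7: cheapest edge leaving the tree is B–F (19); add F.
Step 8: cheapest edge leaving the tree is B–D (21); add D.
The 8th edge added is B–D.

B-D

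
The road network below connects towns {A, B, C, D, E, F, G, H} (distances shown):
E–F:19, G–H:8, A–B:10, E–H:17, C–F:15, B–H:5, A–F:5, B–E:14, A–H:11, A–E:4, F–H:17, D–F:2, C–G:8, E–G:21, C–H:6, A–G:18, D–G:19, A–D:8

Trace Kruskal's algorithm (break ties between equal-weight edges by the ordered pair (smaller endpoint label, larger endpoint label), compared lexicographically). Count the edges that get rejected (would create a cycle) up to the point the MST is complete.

2

Kruskal's algorithm — process edges by increasing weight (ties by edge label):
D–F (2): add — endpoints in different components.
A–E (4): add — endpoints in different components.
A–F (5): add — endpoints in different components.
B–H (5): add — endpoints in different components.
C–H (6): add — endpoints in different components.
A–D (8): skip — A and D already connected.
C–G (8): add — endpoints in different components.
G–H (8): skip — G and H already connected.
A–B (10): add — endpoints in different components.
Edges rejected before the tree was complete: 2.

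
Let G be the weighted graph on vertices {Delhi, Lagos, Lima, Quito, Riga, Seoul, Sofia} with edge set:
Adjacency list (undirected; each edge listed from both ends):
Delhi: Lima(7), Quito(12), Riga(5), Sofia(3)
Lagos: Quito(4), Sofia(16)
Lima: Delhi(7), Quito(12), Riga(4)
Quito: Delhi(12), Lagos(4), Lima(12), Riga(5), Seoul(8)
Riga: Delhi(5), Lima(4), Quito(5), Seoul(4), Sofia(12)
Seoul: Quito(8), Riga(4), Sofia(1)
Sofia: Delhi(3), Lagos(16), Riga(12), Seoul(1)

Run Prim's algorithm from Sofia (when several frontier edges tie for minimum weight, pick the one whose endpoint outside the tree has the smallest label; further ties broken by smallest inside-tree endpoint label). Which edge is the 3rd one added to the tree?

Riga-Seoul

Prim, starting at Sofia.
Step 1: cheapest edge leaving the tree is Seoul-Sofia (1); add Seoul.
Step 2: cheapest edge leaving the tree is Delhi-Sofia (3); add Delhi.
Step 3: cheapest edge leaving the tree is Riga-Seoul (4); add Riga.
Step 4: cheapest edge leaving the tree is Lima-Riga (4); add Lima.
Step 5: cheapest edge leaving the tree is Quito-Riga (5); add Quito.
Step 6: cheapest edge leaving the tree is Lagos-Quito (4); add Lagos.
The 3rd edge added is Riga-Seoul.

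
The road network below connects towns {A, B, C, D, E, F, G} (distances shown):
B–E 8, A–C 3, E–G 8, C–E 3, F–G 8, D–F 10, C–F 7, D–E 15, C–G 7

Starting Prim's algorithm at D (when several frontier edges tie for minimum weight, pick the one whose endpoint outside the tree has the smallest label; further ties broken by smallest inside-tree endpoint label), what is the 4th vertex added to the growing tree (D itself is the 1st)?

A

Prim, starting at D.
Step 1: cheapest edge leaving the tree is D–F (10); add F.
Step 2: cheapest edge leaving the tree is C–F (7); add C.
Step 3: cheapest edge leaving the tree is A–C (3); add A.
Step 4: cheapest edge leaving the tree is C–E (3); add E.
Step 5: cheapest edge leaving the tree is C–G (7); add G.
Step 6: cheapest edge leaving the tree is B–E (8); add B.
Vertex order: D, F, C, A, E, G, B. The 4th vertex is A.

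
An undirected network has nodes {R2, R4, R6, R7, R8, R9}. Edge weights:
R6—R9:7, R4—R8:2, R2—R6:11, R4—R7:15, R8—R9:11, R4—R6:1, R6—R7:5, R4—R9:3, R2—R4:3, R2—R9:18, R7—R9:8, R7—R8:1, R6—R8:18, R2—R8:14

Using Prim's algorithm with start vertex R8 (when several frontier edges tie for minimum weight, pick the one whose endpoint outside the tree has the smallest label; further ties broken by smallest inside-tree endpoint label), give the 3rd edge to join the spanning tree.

Prim, starting at R8.
Step 1: frontier [R7—R8 1, R4—R8 2, R8—R9 11, R2—R8 14, R6—R8 18] → take R7—R8 (1); add R7.
Step 2: frontier [R6—R7 5, R7—R9 8, R4—R7 15, R4—R8 2, R8—R9 11, R2—R8 14, R6—R8 18] → take R4—R8 (2); add R4.
Step 3: frontier [R4—R6 1, R2—R4 3, R4—R9 3, R6—R7 5, R7—R9 8, R8—R9 11, R2—R8 14, R6—R8 18] → take R4—R6 (1); add R6.
Step 4: frontier [R2—R4 3, R4—R9 3, R6—R9 7, R2—R6 11, R7—R9 8, R8—R9 11, R2—R8 14] → take R2—R4 (3); add R2.
Step 5: frontier [R2—R9 18, R4—R9 3, R6—R9 7, R7—R9 8, R8—R9 11] → take R4—R9 (3); add R9.
The 3rd edge added is R4—R6.

R4-R6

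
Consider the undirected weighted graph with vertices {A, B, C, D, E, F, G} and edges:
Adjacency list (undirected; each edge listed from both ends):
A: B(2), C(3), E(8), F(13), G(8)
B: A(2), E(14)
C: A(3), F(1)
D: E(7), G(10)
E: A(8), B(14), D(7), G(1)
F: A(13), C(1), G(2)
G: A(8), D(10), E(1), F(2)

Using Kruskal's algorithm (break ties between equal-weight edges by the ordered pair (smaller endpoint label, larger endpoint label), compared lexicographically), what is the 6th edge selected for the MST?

D-E

Sort edges by weight, then run Kruskal:
C—F (1): add. Components now {A} {B} {C,F} {D} {E} {G}
E—G (1): add. Components now {A} {B} {C,F} {D} {E,G}
A—B (2): add. Components now {A,B} {C,F} {D} {E,G}
F—G (2): add. Components now {A,B} {C,E,F,G} {D}
A—C (3): add. Components now {A,B,C,E,F,G} {D}
D—E (7): add. Components now {A,B,C,D,E,F,G}
The 6th edge added is D—E.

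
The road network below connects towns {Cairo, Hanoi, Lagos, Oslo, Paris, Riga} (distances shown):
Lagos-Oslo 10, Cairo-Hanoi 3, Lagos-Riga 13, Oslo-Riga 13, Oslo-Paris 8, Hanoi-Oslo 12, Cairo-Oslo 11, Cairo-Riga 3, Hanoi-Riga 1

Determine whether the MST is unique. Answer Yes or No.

Kruskal: consider edges lightest-first.
Hanoi-Riga (1): add. Components now {Hanoi,Riga} {Paris} {Oslo} {Cairo} {Lagos}
Cairo-Hanoi (3): add. Components now {Cairo,Hanoi,Riga} {Paris} {Oslo} {Lagos}
Cairo-Riga (3): skip — Riga and Cairo already connected.
Oslo-Paris (8): add. Components now {Cairo,Hanoi,Riga} {Oslo,Paris} {Lagos}
Lagos-Oslo (10): add. Components now {Cairo,Hanoi,Riga} {Lagos,Oslo,Paris}
Cairo-Oslo (11): add. Components now {Cairo,Hanoi,Lagos,Oslo,Paris,Riga}
Non-tree edge Cairo-Riga has weight 3, equal to the heaviest edge on its tree cycle — swapping gives another MST of the same weight. Not unique.

No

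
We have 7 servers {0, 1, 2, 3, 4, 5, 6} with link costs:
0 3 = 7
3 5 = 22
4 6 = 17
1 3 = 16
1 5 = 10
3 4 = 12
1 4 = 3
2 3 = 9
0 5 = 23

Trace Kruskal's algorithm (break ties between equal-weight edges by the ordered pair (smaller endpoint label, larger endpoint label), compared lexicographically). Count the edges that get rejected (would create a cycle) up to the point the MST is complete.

1

Kruskal: consider edges lightest-first.
1 4 (3): add. Components now {0} {1,4} {2} {3} {5} {6}
0 3 (7): add. Components now {0,3} {1,4} {2} {5} {6}
2 3 (9): add. Components now {0,2,3} {1,4} {5} {6}
1 5 (10): add. Components now {0,2,3} {1,4,5} {6}
3 4 (12): add. Components now {0,1,2,3,4,5} {6}
1 3 (16): skip — 1 and 3 already connected.
4 6 (17): add. Components now {0,1,2,3,4,5,6}
Edges rejected before the tree was complete: 1.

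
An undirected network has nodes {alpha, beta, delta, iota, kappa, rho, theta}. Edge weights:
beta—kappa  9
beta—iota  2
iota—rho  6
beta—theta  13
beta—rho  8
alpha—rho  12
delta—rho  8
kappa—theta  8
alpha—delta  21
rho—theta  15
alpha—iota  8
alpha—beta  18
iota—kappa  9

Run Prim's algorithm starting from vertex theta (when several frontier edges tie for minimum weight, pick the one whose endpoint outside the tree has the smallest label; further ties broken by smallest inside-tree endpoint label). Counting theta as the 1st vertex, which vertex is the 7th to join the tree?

delta

Grow the tree from theta using Prim:
Step 1: cheapest edge leaving the tree is kappa—theta (8); add kappa.
Step 2: cheapest edge leaving the tree is beta—kappa (9); add beta.
Step 3: cheapest edge leaving the tree is beta—iota (2); add iota.
Step 4: cheapest edge leaving the tree is iota—rho (6); add rho.
Step 5: cheapest edge leaving the tree is alpha—iota (8); add alpha.
Step 6: cheapest edge leaving the tree is delta—rho (8); add delta.
Vertex order: theta, kappa, beta, iota, rho, alpha, delta. The 7th vertex is delta.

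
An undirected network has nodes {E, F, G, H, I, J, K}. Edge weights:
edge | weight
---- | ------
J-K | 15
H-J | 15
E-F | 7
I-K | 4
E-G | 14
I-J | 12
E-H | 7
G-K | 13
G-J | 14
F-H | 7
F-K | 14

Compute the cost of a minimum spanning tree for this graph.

Grow the tree from I using Prim:
Step 1: cheapest edge leaving the tree is I-K (4); add K.
Step 2: cheapest edge leaving the tree is I-J (12); add J.
Step 3: cheapest edge leaving the tree is G-K (13); add G.
Step 4: cheapest edge leaving the tree is E-G (14); add E.
Step 5: cheapest edge leaving the tree is E-F (7); add F.
Step 6: cheapest edge leaving the tree is E-H (7); add H.
MST edges: I-K, I-J, G-K, E-G, E-F, E-H; total weight 4+12+13+14+7+7 = 57.

57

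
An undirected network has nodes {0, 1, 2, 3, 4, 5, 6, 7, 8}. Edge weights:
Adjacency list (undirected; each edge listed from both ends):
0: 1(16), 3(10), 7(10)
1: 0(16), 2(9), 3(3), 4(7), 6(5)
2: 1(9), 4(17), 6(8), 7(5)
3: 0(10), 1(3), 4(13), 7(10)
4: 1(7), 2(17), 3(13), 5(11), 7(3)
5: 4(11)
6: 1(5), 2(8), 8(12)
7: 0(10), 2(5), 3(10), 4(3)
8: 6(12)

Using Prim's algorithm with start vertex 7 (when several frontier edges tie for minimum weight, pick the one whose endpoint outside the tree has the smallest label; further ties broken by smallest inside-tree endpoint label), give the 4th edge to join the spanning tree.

1-3

Grow the tree from 7 using Prim:
Step 1: cheapest edge leaving the tree is 4 7 (3); add 4.
Step 2: cheapest edge leaving the tree is 2 7 (5); add 2.
Step 3: cheapest edge leaving the tree is 1 4 (7); add 1.
Step 4: cheapest edge leaving the tree is 1 3 (3); add 3.
Step 5: cheapest edge leaving the tree is 1 6 (5); add 6.
Step 6: cheapest edge leaving the tree is 0 3 (10); add 0.
Step 7: cheapest edge leaving the tree is 4 5 (11); add 5.
Step 8: cheapest edge leaving the tree is 6 8 (12); add 8.
The 4th edge added is 1 3.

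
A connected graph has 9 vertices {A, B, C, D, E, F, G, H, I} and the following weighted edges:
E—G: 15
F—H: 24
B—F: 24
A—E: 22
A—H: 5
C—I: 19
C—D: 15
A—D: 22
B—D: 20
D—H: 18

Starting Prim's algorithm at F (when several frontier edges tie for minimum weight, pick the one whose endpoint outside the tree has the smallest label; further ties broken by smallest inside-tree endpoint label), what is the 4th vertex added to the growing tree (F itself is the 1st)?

Prim, starting at F.
Step 1: cheapest edge leaving the tree is B—F (24); add B.
Step 2: cheapest edge leaving the tree is B—D (20); add D.
Step 3: cheapest edge leaving the tree is C—D (15); add C.
Step 4: cheapest edge leaving the tree is D—H (18); add H.
Step 5: cheapest edge leaving the tree is A—H (5); add A.
Step 6: cheapest edge leaving the tree is C—I (19); add I.
Step 7: cheapest edge leaving the tree is A—E (22); add E.
Step 8: cheapest edge leaving the tree is E—G (15); add G.
Vertex order: F, B, D, C, H, A, I, E, G. The 4th vertex is C.

C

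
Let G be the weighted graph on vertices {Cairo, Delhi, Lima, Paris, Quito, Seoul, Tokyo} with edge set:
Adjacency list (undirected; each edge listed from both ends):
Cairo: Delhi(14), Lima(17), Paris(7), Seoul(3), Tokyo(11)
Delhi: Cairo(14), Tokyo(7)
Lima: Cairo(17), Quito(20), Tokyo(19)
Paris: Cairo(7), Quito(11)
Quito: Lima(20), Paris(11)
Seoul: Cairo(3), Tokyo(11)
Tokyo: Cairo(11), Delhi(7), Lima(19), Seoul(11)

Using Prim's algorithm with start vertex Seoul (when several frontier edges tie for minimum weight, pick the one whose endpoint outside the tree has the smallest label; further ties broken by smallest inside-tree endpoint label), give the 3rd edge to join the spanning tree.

Prim, starting at Seoul.
Step 1: frontier [Cairo—Seoul 3, Seoul—Tokyo 11] → take Cairo—Seoul (3); add Cairo.
Step 2: frontier [Cairo—Paris 7, Cairo—Tokyo 11, Cairo—Delhi 14, Cairo—Lima 17, Seoul—Tokyo 11] → take Cairo—Paris (7); add Paris.
Step 3: frontier [Cairo—Tokyo 11, Cairo—Delhi 14, Cairo—Lima 17, Paris—Quito 11, Seoul—Tokyo 11] → take Paris—Quito (11); add Quito.
Step 4: frontier [Cairo—Tokyo 11, Cairo—Delhi 14, Cairo—Lima 17, Lima—Quito 20, Seoul—Tokyo 11] → take Cairo—Tokyo (11); add Tokyo.
Step 5: frontier [Cairo—Delhi 14, Cairo—Lima 17, Lima—Quito 20, Delhi—Tokyo 7, Lima—Tokyo 19] → take Delhi—Tokyo (7); add Delhi.
Step 6: frontier [Cairo—Lima 17, Lima—Quito 20, Lima—Tokyo 19] → take Cairo—Lima (17); add Lima.
The 3rd edge added is Paris—Quito.

Paris-Quito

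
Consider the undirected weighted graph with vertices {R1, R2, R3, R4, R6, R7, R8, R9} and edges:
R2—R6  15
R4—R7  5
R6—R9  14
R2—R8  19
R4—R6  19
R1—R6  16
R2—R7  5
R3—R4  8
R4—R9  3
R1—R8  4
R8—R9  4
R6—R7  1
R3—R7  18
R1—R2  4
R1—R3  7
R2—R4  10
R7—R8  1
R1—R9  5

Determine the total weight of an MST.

Kruskal's algorithm — process edges by increasing weight (ties by edge label):
R6—R7 (1): add — endpoints in different components.
R7—R8 (1): add — endpoints in different components.
R4—R9 (3): add — endpoints in different components.
R1—R2 (4): add — endpoints in different components.
R1—R8 (4): add — endpoints in different components.
R8—R9 (4): add — endpoints in different components.
R1—R9 (5): skip — R9 and R1 already connected.
R2—R7 (5): skip — R7 and R2 already connected.
R4—R7 (5): skip — R7 and R4 already connected.
R1—R3 (7): add — endpoints in different components.
MST edges: R6—R7, R7—R8, R4—R9, R1—R2, R1—R8, R8—R9, R1—R3; total weight 1+1+3+4+4+4+7 = 24.

24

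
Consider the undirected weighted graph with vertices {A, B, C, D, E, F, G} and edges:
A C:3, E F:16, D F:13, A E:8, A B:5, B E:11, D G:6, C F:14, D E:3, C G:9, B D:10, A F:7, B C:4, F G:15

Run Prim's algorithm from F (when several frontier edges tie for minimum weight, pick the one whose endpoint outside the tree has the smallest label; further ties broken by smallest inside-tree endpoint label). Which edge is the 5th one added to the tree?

Grow the tree from F using Prim:
Step 1: frontier [A F 7, D F 13, C F 14, F G 15, E F 16] → take A F (7); add A.
Step 2: frontier [A C 3, A B 5, A E 8, D F 13, C F 14, F G 15, E F 16] → take A C (3); add C.
Step 3: frontier [A B 5, A E 8, B C 4, C G 9, D F 13, F G 15, E F 16] → take B C (4); add B.
Step 4: frontier [A E 8, B D 10, B E 11, C G 9, D F 13, F G 15, E F 16] → take A E (8); add E.
Step 5: frontier [B D 10, C G 9, D E 3, D F 13, F G 15] → take D E (3); add D.
Step 6: frontier [C G 9, D G 6, F G 15] → take D G (6); add G.
The 5th edge added is D E.

D-E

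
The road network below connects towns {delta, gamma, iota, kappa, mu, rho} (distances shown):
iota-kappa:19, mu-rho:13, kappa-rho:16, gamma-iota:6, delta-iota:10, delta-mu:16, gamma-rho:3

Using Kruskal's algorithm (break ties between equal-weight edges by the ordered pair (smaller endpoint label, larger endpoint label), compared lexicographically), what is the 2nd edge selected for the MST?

Sort edges by weight, then run Kruskal:
gamma-rho (3): add. Components now {iota} {delta} {gamma,rho} {kappa} {mu}
gamma-iota (6): add. Components now {gamma,iota,rho} {delta} {kappa} {mu}
delta-iota (10): add. Components now {delta,gamma,iota,rho} {kappa} {mu}
mu-rho (13): add. Components now {delta,gamma,iota,mu,rho} {kappa}
delta-mu (16): skip — delta and mu already connected.
kappa-rho (16): add. Components now {delta,gamma,iota,kappa,mu,rho}
The 2nd edge added is gamma-iota.

gamma-iota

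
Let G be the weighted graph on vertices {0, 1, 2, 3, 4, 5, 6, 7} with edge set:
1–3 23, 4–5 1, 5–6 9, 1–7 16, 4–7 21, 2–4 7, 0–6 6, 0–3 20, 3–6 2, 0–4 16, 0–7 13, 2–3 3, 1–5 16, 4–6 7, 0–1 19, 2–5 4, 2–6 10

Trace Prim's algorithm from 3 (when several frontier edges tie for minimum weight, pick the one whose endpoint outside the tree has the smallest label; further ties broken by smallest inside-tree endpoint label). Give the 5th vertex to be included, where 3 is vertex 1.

4

Prim's algorithm from 3:
Step 1: cheapest edge leaving the tree is 3–6 (2); add 6.
Step 2: cheapest edge leaving the tree is 2–3 (3); add 2.
Step 3: cheapest edge leaving the tree is 2–5 (4); add 5.
Step 4: cheapest edge leaving the tree is 4–5 (1); add 4.
Step 5: cheapest edge leaving the tree is 0–6 (6); add 0.
Step 6: cheapest edge leaving the tree is 0–7 (13); add 7.
Step 7: cheapest edge leaving the tree is 1–5 (16); add 1.
Vertex order: 3, 6, 2, 5, 4, 0, 7, 1. The 5th vertex is 4.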